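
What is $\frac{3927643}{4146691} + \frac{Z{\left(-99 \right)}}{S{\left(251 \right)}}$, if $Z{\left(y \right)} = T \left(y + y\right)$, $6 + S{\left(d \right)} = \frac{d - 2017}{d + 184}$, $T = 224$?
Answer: $\frac{10002474303961}{2268239977} \approx 4409.8$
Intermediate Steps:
$S{\left(d \right)} = -6 + \frac{-2017 + d}{184 + d}$ ($S{\left(d \right)} = -6 + \frac{d - 2017}{d + 184} = -6 + \frac{-2017 + d}{184 + d}$)
$Z{\left(y \right)} = 448 y$ ($Z{\left(y \right)} = 224 \left(y + y\right) = 224 \cdot 2 y = 448 y$)
$\frac{3927643}{4146691} + \frac{Z{\left(-99 \right)}}{S{\left(251 \right)}} = \frac{3927643}{4146691} + \frac{448 \left(-99\right)}{\frac{1}{184 + 251} \left(-3121 - 1255\right)} = 3927643 \cdot \frac{1}{4146691} - \frac{44352}{\frac{1}{435} \left(-3121 - 1255\right)} = \frac{3927643}{4146691} - \frac{44352}{\frac{1}{435} \left(-4376\right)} = \frac{3927643}{4146691} - \frac{44352}{- \frac{4376}{435}} = \frac{3927643}{4146691} - - \frac{2411640}{547} = \frac{3927643}{4146691} + \frac{2411640}{547} = \frac{10002474303961}{2268239977}$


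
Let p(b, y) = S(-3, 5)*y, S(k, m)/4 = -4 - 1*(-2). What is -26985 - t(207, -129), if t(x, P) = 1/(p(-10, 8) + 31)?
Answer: -890504/33 ≈ -26985.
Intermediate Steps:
S(k, m) = -8 (S(k, m) = 4*(-4 - 1*(-2)) = 4*(-4 + 2) = 4*(-2) = -8)
p(b, y) = -8*y
t(x, P) = -1/33 (t(x, P) = 1/(-8*8 + 31) = 1/(-64 + 31) = 1/(-33) = -1/33)
-26985 - t(207, -129) = -26985 - 1*(-1/33) = -26985 + 1/33 = -890504/33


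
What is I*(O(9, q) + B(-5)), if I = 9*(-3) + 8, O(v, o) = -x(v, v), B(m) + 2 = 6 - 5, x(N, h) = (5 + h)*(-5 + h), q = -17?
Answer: 1083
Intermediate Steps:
x(N, h) = (-5 + h)*(5 + h)
B(m) = -1 (B(m) = -2 + (6 - 5) = -2 + 1 = -1)
O(v, o) = 25 - v² (O(v, o) = -(-25 + v²) = 25 - v²)
I = -19 (I = -27 + 8 = -19)
I*(O(9, q) + B(-5)) = -19*((25 - 1*9²) - 1) = -19*((25 - 1*81) - 1) = -19*((25 - 81) - 1) = -19*(-56 - 1) = -19*(-57) = 1083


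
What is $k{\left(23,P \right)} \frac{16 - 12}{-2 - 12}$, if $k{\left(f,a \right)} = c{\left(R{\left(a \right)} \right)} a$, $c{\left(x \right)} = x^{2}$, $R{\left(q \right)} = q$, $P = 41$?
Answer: $- \frac{137842}{7} \approx -19692.0$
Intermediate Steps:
$k{\left(f,a \right)} = a^{3}$ ($k{\left(f,a \right)} = a^{2} a = a^{3}$)
$k{\left(23,P \right)} \frac{16 - 12}{-2 - 12} = 41^{3} \frac{16 - 12}{-2 - 12} = 68921 \frac{4}{-14} = 68921 \cdot 4 \left(- \frac{1}{14}\right) = 68921 \left(- \frac{2}{7}\right) = - \frac{137842}{7}$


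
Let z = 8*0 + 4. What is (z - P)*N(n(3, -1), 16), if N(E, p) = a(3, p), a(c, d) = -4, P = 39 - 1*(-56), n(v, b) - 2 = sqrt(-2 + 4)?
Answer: 364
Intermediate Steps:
n(v, b) = 2 + sqrt(2) (n(v, b) = 2 + sqrt(-2 + 4) = 2 + sqrt(2))
P = 95 (P = 39 + 56 = 95)
z = 4 (z = 0 + 4 = 4)
N(E, p) = -4
(z - P)*N(n(3, -1), 16) = (4 - 1*95)*(-4) = (4 - 95)*(-4) = -91*(-4) = 364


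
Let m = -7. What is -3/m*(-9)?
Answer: -27/7 ≈ -3.8571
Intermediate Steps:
-3/m*(-9) = -3/(-7)*(-9) = -3*(-⅐)*(-9) = (3/7)*(-9) = -27/7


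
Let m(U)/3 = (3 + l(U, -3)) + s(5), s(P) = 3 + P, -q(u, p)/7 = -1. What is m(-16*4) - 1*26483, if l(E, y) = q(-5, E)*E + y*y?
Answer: -27767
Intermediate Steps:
q(u, p) = 7 (q(u, p) = -7*(-1) = 7)
l(E, y) = y² + 7*E (l(E, y) = 7*E + y*y = 7*E + y² = y² + 7*E)
m(U) = 60 + 21*U (m(U) = 3*((3 + ((-3)² + 7*U)) + (3 + 5)) = 3*((3 + (9 + 7*U)) + 8) = 3*((12 + 7*U) + 8) = 3*(20 + 7*U) = 60 + 21*U)
m(-16*4) - 1*26483 = (60 + 21*(-16*4)) - 1*26483 = (60 + 21*(-64)) - 26483 = (60 - 1344) - 26483 = -1284 - 26483 = -27767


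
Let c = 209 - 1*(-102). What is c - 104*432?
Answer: -44617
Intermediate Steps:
c = 311 (c = 209 + 102 = 311)
c - 104*432 = 311 - 104*432 = 311 - 44928 = -44617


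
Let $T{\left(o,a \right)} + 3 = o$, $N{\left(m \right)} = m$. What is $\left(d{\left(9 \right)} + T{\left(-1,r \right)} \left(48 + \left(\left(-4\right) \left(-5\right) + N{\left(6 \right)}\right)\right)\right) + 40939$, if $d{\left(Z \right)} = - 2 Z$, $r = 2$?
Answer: $40625$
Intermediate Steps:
$T{\left(o,a \right)} = -3 + o$
$\left(d{\left(9 \right)} + T{\left(-1,r \right)} \left(48 + \left(\left(-4\right) \left(-5\right) + N{\left(6 \right)}\right)\right)\right) + 40939 = \left(\left(-2\right) 9 + \left(-3 - 1\right) \left(48 + \left(\left(-4\right) \left(-5\right) + 6\right)\right)\right) + 40939 = \left(-18 - 4 \left(48 + \left(20 + 6\right)\right)\right) + 40939 = \left(-18 - 4 \left(48 + 26\right)\right) + 40939 = \left(-18 - 296\right) + 40939 = -314 + 40939 = 40625$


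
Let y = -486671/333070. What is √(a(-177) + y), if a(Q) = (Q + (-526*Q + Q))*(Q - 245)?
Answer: I*√4341982358826544370/333070 ≈ 6256.2*I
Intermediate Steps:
y = -486671/333070 (y = -486671*1/333070 = -486671/333070 ≈ -1.4612)
a(Q) = -524*Q*(-245 + Q) (a(Q) = (Q - 525*Q)*(-245 + Q) = (-524*Q)*(-245 + Q) = -524*Q*(-245 + Q))
√(a(-177) + y) = √(524*(-177)*(245 - 1*(-177)) - 486671/333070) = √(524*(-177)*(245 + 177) - 486671/333070) = √(524*(-177)*422 - 486671/333070) = √(-39139656 - 486671/333070) = √(-13036245710591/333070) = I*√4341982358826544370/333070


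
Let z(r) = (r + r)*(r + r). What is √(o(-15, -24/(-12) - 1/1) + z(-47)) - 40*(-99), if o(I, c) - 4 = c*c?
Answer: 3960 + √8841 ≈ 4054.0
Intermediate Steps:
o(I, c) = 4 + c² (o(I, c) = 4 + c*c = 4 + c²)
z(r) = 4*r² (z(r) = (2*r)*(2*r) = 4*r²)
√(o(-15, -24/(-12) - 1/1) + z(-47)) - 40*(-99) = √((4 + (-24/(-12) - 1/1)²) + 4*(-47)²) - 40*(-99) = √((4 + (-24*(-1/12) - 1*1)²) + 4*2209) - 1*(-3960) = √((4 + (2 - 1)²) + 8836) + 3960 = √((4 + 1²) + 8836) + 3960 = √((4 + 1) + 8836) + 3960 = √(5 + 8836) + 3960 = √8841 + 3960 = 3960 + √8841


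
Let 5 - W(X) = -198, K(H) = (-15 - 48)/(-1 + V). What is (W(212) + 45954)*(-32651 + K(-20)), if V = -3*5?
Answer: -24110247421/16 ≈ -1.5069e+9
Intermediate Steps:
V = -15
K(H) = 63/16 (K(H) = (-15 - 48)/(-1 - 15) = -63/(-16) = -63*(-1/16) = 63/16)
W(X) = 203 (W(X) = 5 - 1*(-198) = 5 + 198 = 203)
(W(212) + 45954)*(-32651 + K(-20)) = (203 + 45954)*(-32651 + 63/16) = 46157*(-522353/16) = -24110247421/16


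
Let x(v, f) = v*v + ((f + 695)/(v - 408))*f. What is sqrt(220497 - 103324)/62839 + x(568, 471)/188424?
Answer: 26084513/15073920 + sqrt(117173)/62839 ≈ 1.7359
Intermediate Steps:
x(v, f) = v**2 + f*(695 + f)/(-408 + v) (x(v, f) = v**2 + ((695 + f)/(-408 + v))*f = v**2 + f*(695 + f)/(-408 + v))
sqrt(220497 - 103324)/62839 + x(568, 471)/188424 = sqrt(220497 - 103324)/62839 + ((471**2 + 568**3 - 408*568**2 + 695*471)/(-408 + 568))/188424 = sqrt(117173)*(1/62839) + ((221841 + 183250432 - 408*322624 + 327345)/160)*(1/188424) = sqrt(117173)/62839 + ((221841 + 183250432 - 131630592 + 327345)/160)*(1/188424) = sqrt(117173)/62839 + ((1/160)*52169026)*(1/188424) = sqrt(117173)/62839 + (26084513/80)*(1/188424) = sqrt(117173)/62839 + 26084513/15073920 = 26084513/15073920 + sqrt(117173)/62839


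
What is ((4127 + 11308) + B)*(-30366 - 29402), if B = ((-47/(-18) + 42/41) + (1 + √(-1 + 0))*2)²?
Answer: -125837024141990/136161 - 497150224*I/369 ≈ -9.2418e+8 - 1.3473e+6*I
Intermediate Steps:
B = (4159/738 + 2*I)² (B = ((-47*(-1/18) + 42*(1/41)) + (1 + √(-1))*2)² = ((47/18 + 42/41) + (1 + I)*2)² = (2683/738 + (2 + 2*I))² = (4159/738 + 2*I)² ≈ 27.759 + 22.542*I)
((4127 + 11308) + B)*(-30366 - 29402) = ((4127 + 11308) + (15118705/544644 + 8318*I/369))*(-30366 - 29402) = (15435 + (15118705/544644 + 8318*I/369))*(-59768) = (8421698845/544644 + 8318*I/369)*(-59768) = -125837024141990/136161 - 497150224*I/369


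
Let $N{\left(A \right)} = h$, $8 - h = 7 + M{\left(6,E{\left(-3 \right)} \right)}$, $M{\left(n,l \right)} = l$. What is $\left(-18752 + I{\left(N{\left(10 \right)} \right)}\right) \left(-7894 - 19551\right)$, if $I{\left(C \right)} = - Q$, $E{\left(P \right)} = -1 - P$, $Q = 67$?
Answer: $516487455$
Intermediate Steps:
$h = -1$ ($h = 8 - \left(7 - -2\right) = 8 - \left(7 + \left(-1 + 3\right)\right) = 8 - \left(7 + 2\right) = 8 - 9 = -1$)
$N{\left(A \right)} = -1$
$I{\left(C \right)} = -67$ ($I{\left(C \right)} = \left(-1\right) 67 = -67$)
$\left(-18752 + I{\left(N{\left(10 \right)} \right)}\right) \left(-7894 - 19551\right) = \left(-18752 - 67\right) \left(-7894 - 19551\right) = \left(-18819\right) \left(-27445\right) = 516487455$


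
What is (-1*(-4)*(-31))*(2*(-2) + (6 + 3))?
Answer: -620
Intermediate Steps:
(-1*(-4)*(-31))*(2*(-2) + (6 + 3)) = (4*(-31))*(-4 + 9) = -124*5 = -620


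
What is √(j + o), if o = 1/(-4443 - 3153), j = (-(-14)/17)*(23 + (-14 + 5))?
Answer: √5340322013/21522 ≈ 3.3955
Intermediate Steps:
j = 196/17 (j = (-(-14)/17)*(23 - 9) = -1*(-14/17)*14 = (14/17)*14 = 196/17 ≈ 11.529)
o = -1/7596 (o = 1/(-7596) = -1/7596 ≈ -0.00013165)
√(j + o) = √(196/17 - 1/7596) = √(1488799/129132) = √5340322013/21522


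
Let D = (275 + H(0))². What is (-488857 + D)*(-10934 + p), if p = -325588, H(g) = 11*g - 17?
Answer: 142110884946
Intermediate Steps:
H(g) = -17 + 11*g
D = 66564 (D = (275 + (-17 + 11*0))² = (275 + (-17 + 0))² = (275 - 17)² = 258² = 66564)
(-488857 + D)*(-10934 + p) = (-488857 + 66564)*(-10934 - 325588) = -422293*(-336522) = 142110884946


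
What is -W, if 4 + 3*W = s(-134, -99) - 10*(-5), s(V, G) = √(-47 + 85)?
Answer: -46/3 - √38/3 ≈ -17.388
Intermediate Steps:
s(V, G) = √38
W = 46/3 + √38/3 (W = -4/3 + (√38 - 10*(-5))/3 = -4/3 + (√38 + 50)/3 = -4/3 + (50 + √38)/3 = -4/3 + (50/3 + √38/3) = 46/3 + √38/3 ≈ 17.388)
-W = -(46/3 + √38/3) = -46/3 - √38/3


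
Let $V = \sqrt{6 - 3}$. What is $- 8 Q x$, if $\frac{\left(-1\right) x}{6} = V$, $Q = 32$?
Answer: $1536 \sqrt{3} \approx 2660.4$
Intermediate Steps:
$V = \sqrt{3} \approx 1.732$
$x = - 6 \sqrt{3} \approx -10.392$
$- 8 Q x = \left(-8\right) 32 \left(- 6 \sqrt{3}\right) = - 256 \left(- 6 \sqrt{3}\right) = 1536 \sqrt{3}$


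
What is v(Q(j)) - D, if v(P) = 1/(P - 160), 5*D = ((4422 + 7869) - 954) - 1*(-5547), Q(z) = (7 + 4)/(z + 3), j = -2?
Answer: -2515721/745 ≈ -3376.8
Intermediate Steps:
Q(z) = 11/(3 + z)
D = 16884/5 (D = (((4422 + 7869) - 954) - 1*(-5547))/5 = ((12291 - 954) + 5547)/5 = (11337 + 5547)/5 = (1/5)*16884 = 16884/5 ≈ 3376.8)
v(P) = 1/(-160 + P)
v(Q(j)) - D = 1/(-160 + 11/(3 - 2)) - 1*16884/5 = 1/(-160 + 11/1) - 16884/5 = 1/(-160 + 11*1) - 16884/5 = 1/(-160 + 11) - 16884/5 = 1/(-149) - 16884/5 = -1/149 - 16884/5 = -2515721/745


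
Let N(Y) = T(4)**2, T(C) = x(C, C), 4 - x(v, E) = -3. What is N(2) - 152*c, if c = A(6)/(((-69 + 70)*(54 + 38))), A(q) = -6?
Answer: 1355/23 ≈ 58.913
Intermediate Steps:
x(v, E) = 7 (x(v, E) = 4 - 1*(-3) = 4 + 3 = 7)
T(C) = 7
N(Y) = 49 (N(Y) = 7**2 = 49)
c = -3/46 (c = -6*1/((-69 + 70)*(54 + 38)) = -6/(1*92) = -6/92 = -6*1/92 = -3/46 ≈ -0.065217)
N(2) - 152*c = 49 - 152*(-3/46) = 49 + 228/23 = 1355/23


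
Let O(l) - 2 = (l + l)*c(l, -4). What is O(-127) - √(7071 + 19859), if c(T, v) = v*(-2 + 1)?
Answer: -1014 - √26930 ≈ -1178.1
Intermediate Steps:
c(T, v) = -v (c(T, v) = v*(-1) = -v)
O(l) = 2 + 8*l (O(l) = 2 + (l + l)*(-1*(-4)) = 2 + (2*l)*4 = 2 + 8*l)
O(-127) - √(7071 + 19859) = (2 + 8*(-127)) - √(7071 + 19859) = (2 - 1016) - √26930 = -1014 - √26930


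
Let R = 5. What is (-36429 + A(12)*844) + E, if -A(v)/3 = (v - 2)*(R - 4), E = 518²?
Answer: 206575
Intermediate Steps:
E = 268324
A(v) = 6 - 3*v (A(v) = -3*(v - 2)*(5 - 4) = -3*(-2 + v) = 6 - 3*v)
(-36429 + A(12)*844) + E = (-36429 + (6 - 3*12)*844) + 268324 = (-36429 + (6 - 36)*844) + 268324 = (-36429 - 30*844) + 268324 = (-36429 - 25320) + 268324 = -61749 + 268324 = 206575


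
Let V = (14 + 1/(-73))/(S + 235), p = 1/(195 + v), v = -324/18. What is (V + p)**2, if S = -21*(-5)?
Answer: 42245458369/19299679059600 ≈ 0.0021889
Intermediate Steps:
v = -18 (v = -324*1/18 = -18)
S = 105
p = 1/177 (p = 1/(195 - 18) = 1/177 ≈ 0.0056497)
V = 1021/24820 (V = (14 + 1/(-73))/(105 + 235) = (14 - 1/73)/340 = (1021/73)*(1/340) = 1021/24820 ≈ 0.041136)
(V + p)**2 = (1021/24820 + 1/177)**2 = (205537/4393140)**2 = 42245458369/19299679059600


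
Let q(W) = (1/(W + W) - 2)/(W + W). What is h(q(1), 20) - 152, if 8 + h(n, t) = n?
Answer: -643/4 ≈ -160.75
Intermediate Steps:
q(W) = (-2 + 1/(2*W))/(2*W) (q(W) = (1/(2*W) - 2)/((2*W)) = (1/(2*W) - 2)*(1/(2*W)) = (-2 + 1/(2*W))*(1/(2*W)) = (-2 + 1/(2*W))/(2*W))
h(n, t) = -8 + n
h(q(1), 20) - 152 = (-8 + (¼ - 1*1)/1²) - 152 = (-8 + 1*(¼ - 1)) - 152 = (-8 + 1*(-¾)) - 152 = (-8 - ¾) - 152 = -35/4 - 152 = -643/4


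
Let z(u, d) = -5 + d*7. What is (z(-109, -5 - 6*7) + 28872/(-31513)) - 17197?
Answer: -552483275/31513 ≈ -17532.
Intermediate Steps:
z(u, d) = -5 + 7*d
(z(-109, -5 - 6*7) + 28872/(-31513)) - 17197 = ((-5 + 7*(-5 - 6*7)) + 28872/(-31513)) - 17197 = ((-5 + 7*(-5 - 42)) + 28872*(-1/31513)) - 17197 = ((-5 + 7*(-47)) - 28872/31513) - 17197 = ((-5 - 329) - 28872/31513) - 17197 = (-334 - 28872/31513) - 17197 = -10554214/31513 - 17197 = -552483275/31513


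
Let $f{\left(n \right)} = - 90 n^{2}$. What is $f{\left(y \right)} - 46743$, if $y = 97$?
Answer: $-893553$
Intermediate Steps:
$f{\left(y \right)} - 46743 = - 90 \cdot 97^{2} - 46743 = \left(-90\right) 9409 - 46743 = -846810 - 46743 = -893553$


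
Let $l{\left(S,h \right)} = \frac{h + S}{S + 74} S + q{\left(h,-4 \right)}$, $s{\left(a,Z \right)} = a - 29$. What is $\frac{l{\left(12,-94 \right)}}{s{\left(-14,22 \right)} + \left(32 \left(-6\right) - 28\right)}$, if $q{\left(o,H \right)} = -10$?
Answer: $\frac{922}{11309} \approx 0.081528$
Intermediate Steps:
$s{\left(a,Z \right)} = -29 + a$ ($s{\left(a,Z \right)} = a - 29 = -29 + a$)
$l{\left(S,h \right)} = -10 + \frac{S \left(S + h\right)}{74 + S}$ ($l{\left(S,h \right)} = \frac{h + S}{S + 74} S - 10 = \frac{S + h}{74 + S} S - 10 = \frac{S \left(S + h\right)}{74 + S} - 10 = -10 + \frac{S \left(S + h\right)}{74 + S}$)
$\frac{l{\left(12,-94 \right)}}{s{\left(-14,22 \right)} + \left(32 \left(-6\right) - 28\right)} = \frac{\frac{1}{74 + 12} \left(-740 + 12^{2} - 120 + 12 \left(-94\right)\right)}{\left(-29 - 14\right) + \left(32 \left(-6\right) - 28\right)} = \frac{\frac{1}{86} \left(-740 + 144 - 120 - 1128\right)}{-43 - 220} = \frac{\frac{1}{86} \left(-1844\right)}{-43 - 220} = - \frac{922}{43 \left(-263\right)} = \left(- \frac{922}{43}\right) \left(- \frac{1}{263}\right) = \frac{922}{11309}$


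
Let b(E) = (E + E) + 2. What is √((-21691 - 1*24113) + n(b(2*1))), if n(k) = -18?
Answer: I*√45822 ≈ 214.06*I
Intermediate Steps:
b(E) = 2 + 2*E (b(E) = 2*E + 2 = 2 + 2*E)
√((-21691 - 1*24113) + n(b(2*1))) = √((-21691 - 1*24113) - 18) = √((-21691 - 24113) - 18) = √(-45804 - 18) = √(-45822) = I*√45822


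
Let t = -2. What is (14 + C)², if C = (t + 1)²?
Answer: 225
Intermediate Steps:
C = 1 (C = (-2 + 1)² = (-1)² = 1)
(14 + C)² = (14 + 1)² = 15² = 225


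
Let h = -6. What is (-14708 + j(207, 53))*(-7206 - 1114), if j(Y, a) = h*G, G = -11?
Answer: 121821440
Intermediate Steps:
j(Y, a) = 66 (j(Y, a) = -6*(-11) = 66)
(-14708 + j(207, 53))*(-7206 - 1114) = (-14708 + 66)*(-7206 - 1114) = -14642*(-8320) = 121821440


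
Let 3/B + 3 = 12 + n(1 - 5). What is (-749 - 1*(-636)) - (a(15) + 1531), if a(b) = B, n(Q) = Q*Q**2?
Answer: -90417/55 ≈ -1643.9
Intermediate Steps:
n(Q) = Q**3
B = -3/55 (B = 3/(-3 + (12 + (1 - 5)**3)) = 3/(-3 + (12 + (-4)**3)) = 3/(-3 + (12 - 64)) = 3/(-3 - 52) = 3/(-55) = 3*(-1/55) = -3/55 ≈ -0.054545)
a(b) = -3/55
(-749 - 1*(-636)) - (a(15) + 1531) = (-749 - 1*(-636)) - (-3/55 + 1531) = (-749 + 636) - 1*84202/55 = -113 - 84202/55 = -90417/55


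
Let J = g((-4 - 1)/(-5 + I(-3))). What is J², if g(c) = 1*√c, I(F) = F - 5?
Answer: 5/13 ≈ 0.38462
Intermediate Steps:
I(F) = -5 + F
g(c) = √c
J = √65/13 (J = √((-4 - 1)/(-5 + (-5 - 3))) = √(-5/(-5 - 8)) = √(-5/(-13)) = √(-5*(-1/13)) = √(5/13) = √65/13 ≈ 0.62017)
J² = (√65/13)² = 5/13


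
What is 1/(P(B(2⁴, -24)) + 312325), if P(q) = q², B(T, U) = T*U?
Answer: 1/459781 ≈ 2.1749e-6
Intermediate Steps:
1/(P(B(2⁴, -24)) + 312325) = 1/((2⁴*(-24))² + 312325) = 1/((16*(-24))² + 312325) = 1/((-384)² + 312325) = 1/(147456 + 312325) = 1/459781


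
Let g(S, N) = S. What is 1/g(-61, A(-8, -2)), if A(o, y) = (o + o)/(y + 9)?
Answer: -1/61 ≈ -0.016393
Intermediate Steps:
A(o, y) = 2*o/(9 + y) (A(o, y) = (2*o)/(9 + y) = 2*o/(9 + y))
1/g(-61, A(-8, -2)) = 1/(-61) = -1/61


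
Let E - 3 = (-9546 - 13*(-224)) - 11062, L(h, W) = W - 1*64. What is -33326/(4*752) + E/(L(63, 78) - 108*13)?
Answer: 1724351/1045280 ≈ 1.6497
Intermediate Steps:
L(h, W) = -64 + W (L(h, W) = W - 64 = -64 + W)
E = -17693 (E = 3 + ((-9546 - 13*(-224)) - 11062) = 3 + ((-9546 + 2912) - 11062) = 3 + (-6634 - 11062) = 3 - 17696 = -17693)
-33326/(4*752) + E/(L(63, 78) - 108*13) = -33326/(4*752) - 17693/((-64 + 78) - 108*13) = -33326/3008 - 17693/(14 - 1404) = -33326*1/3008 - 17693/(-1390) = -16663/1504 - 17693*(-1/1390) = -16663/1504 + 17693/1390 = 1724351/1045280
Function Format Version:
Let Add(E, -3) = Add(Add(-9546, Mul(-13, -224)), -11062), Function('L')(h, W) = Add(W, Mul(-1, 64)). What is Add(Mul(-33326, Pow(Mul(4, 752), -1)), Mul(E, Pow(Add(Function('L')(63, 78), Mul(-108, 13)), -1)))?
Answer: Rational(1724351, 1045280) ≈ 1.6497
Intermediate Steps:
Function('L')(h, W) = Add(-64, W) (Function('L')(h, W) = Add(W, -64) = Add(-64, W))
E = -17693 (E = Add(3, Add(Add(-9546, Mul(-13, -224)), -11062)) = Add(3, Add(Add(-9546, 2912), -11062)) = Add(3, Add(-6634, -11062)) = Add(3, -17696) = -17693)
Add(Mul(-33326, Pow(Mul(4, 752), -1)), Mul(E, Pow(Add(Function('L')(63, 78), Mul(-108, 13)), -1))) = Add(Mul(-33326, Pow(Mul(4, 752), -1)), Mul(-17693, Pow(Add(Add(-64, 78), Mul(-108, 13)), -1))) = Add(Mul(-33326, Pow(3008, -1)), Mul(-17693, Pow(Add(14, -1404), -1))) = Add(Mul(-33326, Rational(1, 3008)), Mul(-17693, Pow(-1390, -1))) = Add(Rational(-16663, 1504), Mul(-17693, Rational(-1, 1390))) = Add(Rational(-16663, 1504), Rational(17693, 1390)) = Rational(1724351, 1045280)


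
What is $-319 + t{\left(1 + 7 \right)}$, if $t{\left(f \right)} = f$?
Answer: $-311$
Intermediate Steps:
$-319 + t{\left(1 + 7 \right)} = -319 + \left(1 + 7\right) = -319 + 8 = -311$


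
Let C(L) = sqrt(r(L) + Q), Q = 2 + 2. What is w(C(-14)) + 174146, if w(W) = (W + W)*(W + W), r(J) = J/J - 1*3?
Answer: 174154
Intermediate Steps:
r(J) = -2 (r(J) = 1 - 3 = -2)
Q = 4
C(L) = sqrt(2) (C(L) = sqrt(-2 + 4) = sqrt(2))
w(W) = 4*W**2 (w(W) = (2*W)*(2*W) = 4*W**2)
w(C(-14)) + 174146 = 4*(sqrt(2))**2 + 174146 = 4*2 + 174146 = 8 + 174146 = 174154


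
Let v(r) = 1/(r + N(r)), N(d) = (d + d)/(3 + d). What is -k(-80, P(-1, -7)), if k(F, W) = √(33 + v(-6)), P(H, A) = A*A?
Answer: -√130/2 ≈ -5.7009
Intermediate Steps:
N(d) = 2*d/(3 + d) (N(d) = (2*d)/(3 + d) = 2*d/(3 + d))
v(r) = 1/(r + 2*r/(3 + r))
P(H, A) = A²
k(F, W) = √130/2 (k(F, W) = √(33 + (3 - 6)/((-6)*(5 - 6))) = √(33 - ⅙*(-3)/(-1)) = √(33 - ⅙*(-1)*(-3)) = √(33 - ½) = √(65/2) = √130/2)
-k(-80, P(-1, -7)) = -√130/2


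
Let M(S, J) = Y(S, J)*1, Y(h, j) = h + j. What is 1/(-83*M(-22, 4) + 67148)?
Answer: 1/68642 ≈ 1.4568e-5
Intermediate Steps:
M(S, J) = J + S (M(S, J) = (S + J)*1 = (J + S)*1 = J + S)
1/(-83*M(-22, 4) + 67148) = 1/(-83*(4 - 22) + 67148) = 1/(-83*(-18) + 67148) = 1/(1494 + 67148) = 1/68642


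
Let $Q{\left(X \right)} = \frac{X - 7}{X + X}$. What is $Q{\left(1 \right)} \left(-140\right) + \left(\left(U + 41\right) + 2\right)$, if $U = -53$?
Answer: $410$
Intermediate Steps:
$Q{\left(X \right)} = \frac{-7 + X}{2 X}$
$Q{\left(1 \right)} \left(-140\right) + \left(\left(U + 41\right) + 2\right) = \frac{-7 + 1}{2 \cdot 1} \left(-140\right) + \left(\left(-53 + 41\right) + 2\right) = \frac{1}{2} \cdot 1 \left(-6\right) \left(-140\right) + \left(-12 + 2\right) = \left(-3\right) \left(-140\right) - 10 = 420 - 10 = 410$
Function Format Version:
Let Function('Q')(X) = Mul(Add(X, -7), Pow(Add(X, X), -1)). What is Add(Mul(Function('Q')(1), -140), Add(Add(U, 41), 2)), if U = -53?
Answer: 410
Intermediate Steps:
Function('Q')(X) = Mul(Rational(1, 2), Pow(X, -1), Add(-7, X)) (Function('Q')(X) = Mul(Add(-7, X), Pow(Mul(2, X), -1)) = Mul(Add(-7, X), Mul(Rational(1, 2), Pow(X, -1))) = Mul(Rational(1, 2), Pow(X, -1), Add(-7, X)))
Add(Mul(Function('Q')(1), -140), Add(Add(U, 41), 2)) = Add(Mul(Mul(Rational(1, 2), Pow(1, -1), Add(-7, 1)), -140), Add(Add(-53, 41), 2)) = Add(Mul(Mul(Rational(1, 2), 1, -6), -140), Add(-12, 2)) = Add(Mul(-3, -140), -10) = Add(420, -10) = 410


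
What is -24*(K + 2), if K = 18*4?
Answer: -1776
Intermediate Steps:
K = 72
-24*(K + 2) = -24*(72 + 2) = -24*74 = -1776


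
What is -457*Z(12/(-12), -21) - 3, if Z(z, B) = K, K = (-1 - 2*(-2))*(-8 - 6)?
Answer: 19191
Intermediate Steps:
K = -42 (K = (-1 + 4)*(-14) = 3*(-14) = -42)
Z(z, B) = -42
-457*Z(12/(-12), -21) - 3 = -457*(-42) - 3 = 19194 - 3 = 19191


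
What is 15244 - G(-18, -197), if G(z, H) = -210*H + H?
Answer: -25929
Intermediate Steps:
G(z, H) = -209*H
15244 - G(-18, -197) = 15244 - (-209)*(-197) = 15244 - 1*41173 = 15244 - 41173 = -25929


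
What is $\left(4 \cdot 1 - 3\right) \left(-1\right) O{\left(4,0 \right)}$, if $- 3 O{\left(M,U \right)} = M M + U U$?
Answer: $\frac{16}{3} \approx 5.3333$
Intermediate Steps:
$O{\left(M,U \right)} = - \frac{M^{2}}{3} - \frac{U^{2}}{3}$ ($O{\left(M,U \right)} = - \frac{M M + U U}{3} = - \frac{M^{2} + U^{2}}{3} = - \frac{M^{2}}{3} - \frac{U^{2}}{3}$)
$\left(4 \cdot 1 - 3\right) \left(-1\right) O{\left(4,0 \right)} = \left(4 \cdot 1 - 3\right) \left(-1\right) \left(- \frac{4^{2}}{3} - \frac{0^{2}}{3}\right) = \left(4 - 3\right) \left(-1\right) \left(\left(- \frac{1}{3}\right) 16 - 0\right) = 1 \left(-1\right) \left(- \frac{16}{3} + 0\right) = \left(-1\right) \left(- \frac{16}{3}\right) = \frac{16}{3}$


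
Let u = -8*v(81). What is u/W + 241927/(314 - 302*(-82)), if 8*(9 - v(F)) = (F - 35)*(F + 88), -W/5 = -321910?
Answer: 194793376803/20182147450 ≈ 9.6518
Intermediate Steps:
W = 1609550 (W = -5*(-321910) = 1609550)
v(F) = 9 - (-35 + F)*(88 + F)/8 (v(F) = 9 - (F - 35)*(F + 88)/8 = 9 - (-35 + F)*(88 + F)/8)
u = 7702 (u = -8*(394 - 53/8*81 - ⅛*81²) = -8*(394 - 4293/8 - ⅛*6561) = -8*(394 - 4293/8 - 6561/8) = -8*(-3851/4) = 7702)
u/W + 241927/(314 - 302*(-82)) = 7702/1609550 + 241927/(314 - 302*(-82)) = 7702*(1/1609550) + 241927/(314 + 24764) = 3851/804775 + 241927/25078 = 194793376803/20182147450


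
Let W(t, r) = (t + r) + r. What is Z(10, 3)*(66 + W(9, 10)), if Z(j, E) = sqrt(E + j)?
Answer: 95*sqrt(13) ≈ 342.53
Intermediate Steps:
W(t, r) = t + 2*r (W(t, r) = (r + t) + r = t + 2*r)
Z(10, 3)*(66 + W(9, 10)) = sqrt(3 + 10)*(66 + (9 + 2*10)) = sqrt(13)*(66 + (9 + 20)) = sqrt(13)*(66 + 29) = sqrt(13)*95 = 95*sqrt(13)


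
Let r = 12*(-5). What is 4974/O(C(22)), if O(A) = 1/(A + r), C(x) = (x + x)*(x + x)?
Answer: 9331224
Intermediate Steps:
r = -60
C(x) = 4*x² (C(x) = (2*x)*(2*x) = 4*x²)
O(A) = 1/(-60 + A) (O(A) = 1/(A - 60) = 1/(-60 + A))
4974/O(C(22)) = 4974/(1/(-60 + 4*22²)) = 4974/(1/(-60 + 4*484)) = 4974/(1/(-60 + 1936)) = 4974/(1/1876) = 4974*1876 = 9331224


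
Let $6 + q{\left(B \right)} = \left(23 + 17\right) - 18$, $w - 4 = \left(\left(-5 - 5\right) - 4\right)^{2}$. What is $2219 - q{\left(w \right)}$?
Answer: $2203$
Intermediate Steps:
$w = 200$ ($w = 4 + \left(\left(-5 - 5\right) - 4\right)^{2} = 4 + \left(-10 - 4\right)^{2} = 4 + \left(-14\right)^{2} = 4 + 196 = 200$)
$q{\left(B \right)} = 16$ ($q{\left(B \right)} = -6 + \left(\left(23 + 17\right) - 18\right) = -6 + \left(40 - 18\right) = -6 + 22 = 16$)
$2219 - q{\left(w \right)} = 2219 - 16 = 2203$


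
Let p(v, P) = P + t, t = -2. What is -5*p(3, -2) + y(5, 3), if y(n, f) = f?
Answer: 23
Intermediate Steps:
p(v, P) = -2 + P (p(v, P) = P - 2 = -2 + P)
-5*p(3, -2) + y(5, 3) = -5*(-2 - 2) + 3 = -5*(-4) + 3 = 20 + 3 = 23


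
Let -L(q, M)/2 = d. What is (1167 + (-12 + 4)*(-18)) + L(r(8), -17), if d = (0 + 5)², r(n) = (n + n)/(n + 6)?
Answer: 1261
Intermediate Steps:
r(n) = 2*n/(6 + n) (r(n) = (2*n)/(6 + n) = 2*n/(6 + n))
d = 25 (d = 5² = 25)
L(q, M) = -50 (L(q, M) = -2*25 = -50)
(1167 + (-12 + 4)*(-18)) + L(r(8), -17) = (1167 + (-12 + 4)*(-18)) - 50 = (1167 - 8*(-18)) - 50 = (1167 + 144) - 50 = 1311 - 50 = 1261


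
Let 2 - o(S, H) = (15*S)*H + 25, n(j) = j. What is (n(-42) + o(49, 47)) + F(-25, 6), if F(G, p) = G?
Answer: -34635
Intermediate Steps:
o(S, H) = -23 - 15*H*S (o(S, H) = 2 - ((15*S)*H + 25) = 2 - (15*H*S + 25) = 2 - (25 + 15*H*S) = 2 + (-25 - 15*H*S) = -23 - 15*H*S)
(n(-42) + o(49, 47)) + F(-25, 6) = (-42 + (-23 - 15*47*49)) - 25 = (-42 + (-23 - 34545)) - 25 = (-42 - 34568) - 25 = -34610 - 25 = -34635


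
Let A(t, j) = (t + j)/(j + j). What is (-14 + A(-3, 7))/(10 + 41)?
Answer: -32/119 ≈ -0.26891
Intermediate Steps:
A(t, j) = (j + t)/(2*j) (A(t, j) = (j + t)/((2*j)) = (j + t)*(1/(2*j)) = (j + t)/(2*j))
(-14 + A(-3, 7))/(10 + 41) = (-14 + (½)*(7 - 3)/7)/(10 + 41) = (-14 + (½)*(⅐)*4)/51 = (-14 + 2/7)/51 = (1/51)*(-96/7) = -32/119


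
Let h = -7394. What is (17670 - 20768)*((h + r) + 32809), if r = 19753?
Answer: -139930464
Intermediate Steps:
(17670 - 20768)*((h + r) + 32809) = (17670 - 20768)*((-7394 + 19753) + 32809) = -3098*(12359 + 32809) = -3098*45168 = -139930464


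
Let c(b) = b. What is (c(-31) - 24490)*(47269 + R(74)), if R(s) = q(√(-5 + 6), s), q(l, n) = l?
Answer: -1159107670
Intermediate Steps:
R(s) = 1 (R(s) = √(-5 + 6) = √1 = 1)
(c(-31) - 24490)*(47269 + R(74)) = (-31 - 24490)*(47269 + 1) = -24521*47270 = -1159107670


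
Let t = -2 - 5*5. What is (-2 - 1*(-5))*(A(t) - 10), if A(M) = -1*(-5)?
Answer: -15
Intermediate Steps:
t = -27 (t = -2 - 25 = -27)
A(M) = 5
(-2 - 1*(-5))*(A(t) - 10) = (-2 - 1*(-5))*(5 - 10) = (-2 + 5)*(-5) = 3*(-5) = -15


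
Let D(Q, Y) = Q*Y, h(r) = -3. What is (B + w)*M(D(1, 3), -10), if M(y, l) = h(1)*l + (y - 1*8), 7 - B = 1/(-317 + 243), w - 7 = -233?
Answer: -405125/74 ≈ -5474.7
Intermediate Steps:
w = -226 (w = 7 - 233 = -226)
B = 519/74 (B = 7 - 1/(-317 + 243) = 7 - 1/(-74) = 7 - 1*(-1/74) = 7 + 1/74 = 519/74 ≈ 7.0135)
M(y, l) = -8 + y - 3*l (M(y, l) = -3*l + (y - 1*8) = -3*l + (y - 8) = -3*l + (-8 + y) = -8 + y - 3*l)
(B + w)*M(D(1, 3), -10) = (519/74 - 226)*(-8 + 1*3 - 3*(-10)) = -16205*(-8 + 3 + 30)/74 = -16205/74*25 = -405125/74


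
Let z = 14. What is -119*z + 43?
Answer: -1623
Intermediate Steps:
-119*z + 43 = -119*14 + 43 = -1666 + 43 = -1623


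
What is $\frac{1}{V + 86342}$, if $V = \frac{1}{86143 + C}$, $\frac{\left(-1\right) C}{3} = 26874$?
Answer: $\frac{5521}{476694183} \approx 1.1582 \cdot 10^{-5}$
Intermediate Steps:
$C = -80622$ ($C = \left(-3\right) 26874 = -80622$)
$V = \frac{1}{5521}$ ($V = \frac{1}{86143 - 80622} = \frac{1}{5521} \approx 0.00018113$)
$\frac{1}{V + 86342} = \frac{1}{\frac{1}{5521} + 86342} = \frac{1}{\frac{476694183}{5521}} = \frac{5521}{476694183}$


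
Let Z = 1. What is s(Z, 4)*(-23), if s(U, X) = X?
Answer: -92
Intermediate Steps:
s(Z, 4)*(-23) = 4*(-23) = -92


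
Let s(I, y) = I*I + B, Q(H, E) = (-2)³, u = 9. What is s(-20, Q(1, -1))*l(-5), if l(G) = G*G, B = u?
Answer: 10225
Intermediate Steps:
B = 9
Q(H, E) = -8
s(I, y) = 9 + I² (s(I, y) = I*I + 9 = I² + 9 = 9 + I²)
l(G) = G²
s(-20, Q(1, -1))*l(-5) = (9 + (-20)²)*(-5)² = (9 + 400)*25 = 409*25 = 10225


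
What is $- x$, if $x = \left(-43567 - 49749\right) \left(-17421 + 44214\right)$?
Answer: $2500215588$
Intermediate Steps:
$x = -2500215588$ ($x = \left(-93316\right) 26793 = -2500215588$)
$- x = \left(-1\right) \left(-2500215588\right) = 2500215588$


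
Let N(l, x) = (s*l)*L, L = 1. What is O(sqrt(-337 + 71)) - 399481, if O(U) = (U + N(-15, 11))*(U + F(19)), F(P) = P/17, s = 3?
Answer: -6796554/17 - 746*I*sqrt(266)/17 ≈ -3.998e+5 - 715.7*I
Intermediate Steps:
F(P) = P/17 (F(P) = P*(1/17) = P/17)
N(l, x) = 3*l (N(l, x) = (3*l)*1 = 3*l)
O(U) = (-45 + U)*(19/17 + U) (O(U) = (U + 3*(-15))*(U + (1/17)*19) = (U - 45)*(U + 19/17) = (-45 + U)*(19/17 + U))
O(sqrt(-337 + 71)) - 399481 = (-855/17 + (sqrt(-337 + 71))**2 - 746*sqrt(-337 + 71)/17) - 399481 = (-855/17 + (sqrt(-266))**2 - 746*I*sqrt(266)/17) - 399481 = (-855/17 + (I*sqrt(266))**2 - 746*I*sqrt(266)/17) - 399481 = (-855/17 - 266 - 746*I*sqrt(266)/17) - 399481 = (-5377/17 - 746*I*sqrt(266)/17) - 399481 = -6796554/17 - 746*I*sqrt(266)/17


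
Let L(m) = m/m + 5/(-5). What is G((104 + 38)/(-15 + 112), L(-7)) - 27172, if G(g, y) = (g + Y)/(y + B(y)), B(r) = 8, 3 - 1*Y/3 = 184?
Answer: -21138001/776 ≈ -27240.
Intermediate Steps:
Y = -543 (Y = 9 - 3*184 = 9 - 552 = -543)
L(m) = 0 (L(m) = 1 + 5*(-1/5) = 1 - 1 = 0)
G(g, y) = (-543 + g)/(8 + y) (G(g, y) = (g - 543)/(y + 8) = (-543 + g)/(8 + y))
G((104 + 38)/(-15 + 112), L(-7)) - 27172 = (-543 + (104 + 38)/(-15 + 112))/(8 + 0) - 27172 = (-543 + 142/97)/8 - 27172 = (1/8)*(-52529/97) - 27172 = -52529/776 - 27172 = -21138001/776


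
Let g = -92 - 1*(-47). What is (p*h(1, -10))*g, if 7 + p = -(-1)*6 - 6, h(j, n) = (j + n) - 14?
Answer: -7245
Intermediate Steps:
h(j, n) = -14 + j + n
g = -45 (g = -92 + 47 = -45)
p = -7 (p = -7 + (-(-1)*6 - 6) = -7 + (-1*(-6) - 6) = -7 + (6 - 6) = -7 + 0 = -7)
(p*h(1, -10))*g = -7*(-14 + 1 - 10)*(-45) = -7*(-23)*(-45) = 161*(-45) = -7245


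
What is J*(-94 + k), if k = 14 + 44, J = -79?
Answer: 2844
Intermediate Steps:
k = 58
J*(-94 + k) = -79*(-94 + 58) = -79*(-36) = 2844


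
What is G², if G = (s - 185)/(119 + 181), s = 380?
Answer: 169/400 ≈ 0.42250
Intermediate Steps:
G = 13/20 (G = (380 - 185)/(119 + 181) = 195/300 = 195*(1/300) = 13/20 ≈ 0.65000)
G² = (13/20)² = 169/400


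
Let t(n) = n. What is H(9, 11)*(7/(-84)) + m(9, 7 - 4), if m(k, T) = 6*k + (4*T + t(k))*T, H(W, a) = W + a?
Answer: 346/3 ≈ 115.33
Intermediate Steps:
m(k, T) = 6*k + T*(k + 4*T) (m(k, T) = 6*k + (4*T + k)*T = 6*k + (k + 4*T)*T = 6*k + T*(k + 4*T))
H(9, 11)*(7/(-84)) + m(9, 7 - 4) = (9 + 11)*(7/(-84)) + (4*(7 - 4)² + 6*9 + (7 - 4)*9) = 20*(7*(-1/84)) + (4*3² + 54 + 3*9) = 20*(-1/12) + (4*9 + 54 + 27) = -5/3 + (36 + 54 + 27) = -5/3 + 117 = 346/3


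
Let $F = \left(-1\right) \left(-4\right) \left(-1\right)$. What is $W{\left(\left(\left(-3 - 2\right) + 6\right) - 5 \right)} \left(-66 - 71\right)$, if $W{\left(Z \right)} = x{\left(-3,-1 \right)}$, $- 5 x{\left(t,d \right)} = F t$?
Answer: $\frac{1644}{5} \approx 328.8$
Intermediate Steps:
$F = -4$ ($F = 4 \left(-1\right) = -4$)
$x{\left(t,d \right)} = \frac{4 t}{5}$ ($x{\left(t,d \right)} = - \frac{\left(-4\right) t}{5} = \frac{4 t}{5}$)
$W{\left(Z \right)} = - \frac{12}{5}$ ($W{\left(Z \right)} = \frac{4}{5} \left(-3\right) = - \frac{12}{5}$)
$W{\left(\left(\left(-3 - 2\right) + 6\right) - 5 \right)} \left(-66 - 71\right) = - \frac{12 \left(-66 - 71\right)}{5} = \left(- \frac{12}{5}\right) \left(-137\right) = \frac{1644}{5}$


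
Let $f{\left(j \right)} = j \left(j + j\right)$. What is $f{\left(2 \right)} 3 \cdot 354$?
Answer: $8496$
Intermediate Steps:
$f{\left(j \right)} = 2 j^{2}$ ($f{\left(j \right)} = j 2 j = 2 j^{2}$)
$f{\left(2 \right)} 3 \cdot 354 = 2 \cdot 2^{2} \cdot 3 \cdot 354 = 2 \cdot 4 \cdot 1062 = 8 \cdot 1062 = 8496$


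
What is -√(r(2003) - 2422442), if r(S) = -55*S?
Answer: -I*√2532607 ≈ -1591.4*I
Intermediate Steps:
-√(r(2003) - 2422442) = -√(-55*2003 - 2422442) = -√(-110165 - 2422442) = -√(-2532607) = -I*√2532607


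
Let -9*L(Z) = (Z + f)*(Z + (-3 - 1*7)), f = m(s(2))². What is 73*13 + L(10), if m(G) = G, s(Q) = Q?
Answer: 949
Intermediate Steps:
f = 4 (f = 2² = 4)
L(Z) = -(-10 + Z)*(4 + Z)/9 (L(Z) = -(Z + 4)*(Z + (-3 - 1*7))/9 = -(4 + Z)*(Z + (-3 - 7))/9 = -(4 + Z)*(Z - 10)/9 = -(4 + Z)*(-10 + Z)/9 = -(-10 + Z)*(4 + Z)/9)
73*13 + L(10) = 73*13 + (40/9 - ⅑*10² + (⅔)*10) = 949 + (40/9 - ⅑*100 + 20/3) = 949 + (40/9 - 100/9 + 20/3) = 949 + 0 = 949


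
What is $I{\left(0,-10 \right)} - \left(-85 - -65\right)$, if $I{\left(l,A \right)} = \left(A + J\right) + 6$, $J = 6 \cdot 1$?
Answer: $22$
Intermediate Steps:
$J = 6$
$I{\left(l,A \right)} = 12 + A$ ($I{\left(l,A \right)} = \left(A + 6\right) + 6 = \left(6 + A\right) + 6 = 12 + A$)
$I{\left(0,-10 \right)} - \left(-85 - -65\right) = \left(12 - 10\right) - \left(-85 - -65\right) = 2 - \left(-85 + 65\right) = 2 - -20 = 2 + 20 = 22$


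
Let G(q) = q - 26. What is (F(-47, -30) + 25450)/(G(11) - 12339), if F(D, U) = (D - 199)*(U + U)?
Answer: -20105/6177 ≈ -3.2548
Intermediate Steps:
G(q) = -26 + q
F(D, U) = 2*U*(-199 + D) (F(D, U) = (-199 + D)*(2*U) = 2*U*(-199 + D))
(F(-47, -30) + 25450)/(G(11) - 12339) = (2*(-30)*(-199 - 47) + 25450)/((-26 + 11) - 12339) = (2*(-30)*(-246) + 25450)/(-15 - 12339) = (14760 + 25450)/(-12354) = 40210*(-1/12354) = -20105/6177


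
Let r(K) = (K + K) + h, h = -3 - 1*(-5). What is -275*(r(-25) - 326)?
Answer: 102850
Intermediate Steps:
h = 2 (h = -3 + 5 = 2)
r(K) = 2 + 2*K (r(K) = (K + K) + 2 = 2*K + 2 = 2 + 2*K)
-275*(r(-25) - 326) = -275*((2 + 2*(-25)) - 326) = -275*((2 - 50) - 326) = -275*(-48 - 326) = -275*(-374) = 102850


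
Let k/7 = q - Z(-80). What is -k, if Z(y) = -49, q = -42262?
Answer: 295491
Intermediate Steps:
k = -295491 (k = 7*(-42262 - 1*(-49)) = 7*(-42262 + 49) = 7*(-42213) = -295491)
-k = -1*(-295491) = 295491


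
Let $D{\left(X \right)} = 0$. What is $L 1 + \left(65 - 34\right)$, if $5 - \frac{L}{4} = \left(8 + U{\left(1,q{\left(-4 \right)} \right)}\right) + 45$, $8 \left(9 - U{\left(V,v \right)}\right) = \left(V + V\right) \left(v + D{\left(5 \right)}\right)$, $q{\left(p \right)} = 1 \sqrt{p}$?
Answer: $-197 + 2 i \approx -197.0 + 2.0 i$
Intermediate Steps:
$q{\left(p \right)} = \sqrt{p}$
$U{\left(V,v \right)} = 9 - \frac{V v}{4}$ ($U{\left(V,v \right)} = 9 - \frac{\left(V + V\right) \left(v + 0\right)}{8} = 9 - \frac{2 V v}{8} = 9 - \frac{V v}{4}$)
$L = -228 + 2 i$ ($L = 20 - 4 \left(\left(8 + \left(9 - \frac{\sqrt{-4}}{4}\right)\right) + 45\right) = 20 - 4 \left(\left(8 + \left(9 - \frac{2 i}{4}\right)\right) + 45\right) = 20 - 4 \left(\left(8 + \left(9 - \frac{i}{2}\right)\right) + 45\right) = 20 - 4 \left(\left(17 - \frac{i}{2}\right) + 45\right) = 20 - 4 \left(62 - \frac{i}{2}\right) = 20 - \left(248 - 2 i\right) = -228 + 2 i \approx -228.0 + 2.0 i$)
$L 1 + \left(65 - 34\right) = \left(-228 + 2 i\right) 1 + \left(65 - 34\right) = \left(-228 + 2 i\right) + \left(65 - 34\right) = \left(-228 + 2 i\right) + 31 = -197 + 2 i$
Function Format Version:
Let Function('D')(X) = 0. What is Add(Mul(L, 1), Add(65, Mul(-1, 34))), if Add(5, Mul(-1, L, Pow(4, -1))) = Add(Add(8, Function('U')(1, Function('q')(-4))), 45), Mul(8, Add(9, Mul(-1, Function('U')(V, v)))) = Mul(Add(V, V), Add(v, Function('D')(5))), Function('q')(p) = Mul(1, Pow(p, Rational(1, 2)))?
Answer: Add(-197, Mul(2, I)) ≈ Add(-197.00, Mul(2.0000, I))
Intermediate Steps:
Function('q')(p) = Pow(p, Rational(1, 2))
Function('U')(V, v) = Add(9, Mul(Rational(-1, 4), V, v)) (Function('U')(V, v) = Add(9, Mul(Rational(-1, 8), Mul(Add(V, V), Add(v, 0)))) = Add(9, Mul(Rational(-1, 8), Mul(Mul(2, V), v))) = Add(9, Mul(Rational(-1, 8), Mul(2, V, v))) = Add(9, Mul(Rational(-1, 4), V, v)))
L = Add(-228, Mul(2, I)) (L = Add(20, Mul(-4, Add(Add(8, Add(9, Mul(Rational(-1, 4), 1, Pow(-4, Rational(1, 2))))), 45))) = Add(20, Mul(-4, Add(Add(8, Add(9, Mul(Rational(-1, 4), 1, Mul(2, I)))), 45))) = Add(20, Mul(-4, Add(Add(8, Add(9, Mul(Rational(-1, 2), I))), 45))) = Add(20, Mul(-4, Add(Add(17, Mul(Rational(-1, 2), I)), 45))) = Add(20, Mul(-4, Add(62, Mul(Rational(-1, 2), I)))) = Add(20, Add(-248, Mul(2, I))) = Add(-228, Mul(2, I)) ≈ Add(-228.00, Mul(2.0000, I)))
Add(Mul(L, 1), Add(65, Mul(-1, 34))) = Add(Mul(Add(-228, Mul(2, I)), 1), Add(65, Mul(-1, 34))) = Add(Add(-228, Mul(2, I)), Add(65, -34)) = Add(Add(-228, Mul(2, I)), 31) = Add(-197, Mul(2, I))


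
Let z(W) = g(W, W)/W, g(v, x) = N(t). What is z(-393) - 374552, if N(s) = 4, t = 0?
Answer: -147198940/393 ≈ -3.7455e+5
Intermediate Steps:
g(v, x) = 4
z(W) = 4/W
z(-393) - 374552 = 4/(-393) - 374552 = 4*(-1/393) - 374552 = -4/393 - 374552 = -147198940/393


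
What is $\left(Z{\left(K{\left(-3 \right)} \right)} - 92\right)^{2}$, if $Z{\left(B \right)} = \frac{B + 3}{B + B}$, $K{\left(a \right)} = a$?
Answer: $8464$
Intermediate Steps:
$Z{\left(B \right)} = \frac{3 + B}{2 B}$
$\left(Z{\left(K{\left(-3 \right)} \right)} - 92\right)^{2} = \left(\frac{3 - 3}{2 \left(-3\right)} - 92\right)^{2} = \left(\frac{1}{2} \left(- \frac{1}{3}\right) 0 - 92\right)^{2} = \left(0 - 92\right)^{2} = \left(-92\right)^{2} = 8464$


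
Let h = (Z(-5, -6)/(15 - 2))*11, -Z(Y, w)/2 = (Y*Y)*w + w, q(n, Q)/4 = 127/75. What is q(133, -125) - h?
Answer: -19292/75 ≈ -257.23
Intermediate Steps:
q(n, Q) = 508/75 (q(n, Q) = 4*(127/75) = 508/75)
Z(Y, w) = -2*w - 2*w*Y² (Z(Y, w) = -2*((Y*Y)*w + w) = -2*(Y²*w + w) = -2*(w*Y² + w) = -2*(w + w*Y²) = -2*w - 2*w*Y²)
h = 264 (h = ((-2*(-6)*(1 + (-5)²))/(15 - 2))*11 = ((-2*(-6)*(1 + 25))/13)*11 = ((-2*(-6)*26)/13)*11 = ((1/13)*312)*11 = 24*11 = 264)
q(133, -125) - h = 508/75 - 1*264 = 508/75 - 264 = -19292/75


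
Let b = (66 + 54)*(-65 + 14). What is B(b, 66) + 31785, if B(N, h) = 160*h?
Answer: 42345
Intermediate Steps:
b = -6120 (b = 120*(-51) = -6120)
B(b, 66) + 31785 = 160*66 + 31785 = 10560 + 31785 = 42345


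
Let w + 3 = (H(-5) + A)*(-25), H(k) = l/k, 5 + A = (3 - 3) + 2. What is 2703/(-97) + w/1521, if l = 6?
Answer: -1367123/49179 ≈ -27.799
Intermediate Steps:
A = -3 (A = -5 + ((3 - 3) + 2) = -5 + (0 + 2) = -5 + 2 = -3)
H(k) = 6/k
w = 102 (w = -3 + (6/(-5) - 3)*(-25) = -3 + (6*(-⅕) - 3)*(-25) = -3 + (-6/5 - 3)*(-25) = -3 - 21/5*(-25) = -3 + 105 = 102)
2703/(-97) + w/1521 = 2703/(-97) + 102/1521 = 2703*(-1/97) + 102*(1/1521) = -2703/97 + 34/507 = -1367123/49179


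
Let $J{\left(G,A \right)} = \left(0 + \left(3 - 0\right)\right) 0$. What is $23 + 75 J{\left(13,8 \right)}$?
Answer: $23$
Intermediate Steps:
$J{\left(G,A \right)} = 0$ ($J{\left(G,A \right)} = \left(0 + \left(3 + 0\right)\right) 0 = \left(0 + 3\right) 0 = 3 \cdot 0 = 0$)
$23 + 75 J{\left(13,8 \right)} = 23 + 75 \cdot 0 = 23 + 0 = 23$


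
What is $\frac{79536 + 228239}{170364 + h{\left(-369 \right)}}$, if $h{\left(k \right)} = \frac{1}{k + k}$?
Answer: $\frac{227137950}{125728631} \approx 1.8066$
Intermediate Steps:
$h{\left(k \right)} = \frac{1}{2 k}$
$\frac{79536 + 228239}{170364 + h{\left(-369 \right)}} = \frac{79536 + 228239}{170364 + \frac{1}{2 \left(-369\right)}} = \frac{307775}{170364 + \frac{1}{2} \left(- \frac{1}{369}\right)} = \frac{307775}{170364 - \frac{1}{738}} = \frac{307775}{\frac{125728631}{738}} = 307775 \cdot \frac{738}{125728631} = \frac{227137950}{125728631}$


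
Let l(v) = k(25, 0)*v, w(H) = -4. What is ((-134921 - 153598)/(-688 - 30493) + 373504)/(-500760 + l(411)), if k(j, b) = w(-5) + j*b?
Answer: -11646516743/15665459124 ≈ -0.74345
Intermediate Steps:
k(j, b) = -4 + b*j (k(j, b) = -4 + j*b = -4 + b*j)
l(v) = -4*v (l(v) = (-4 + 0*25)*v = (-4 + 0)*v = -4*v)
((-134921 - 153598)/(-688 - 30493) + 373504)/(-500760 + l(411)) = ((-134921 - 153598)/(-688 - 30493) + 373504)/(-500760 - 4*411) = (-288519/(-31181) + 373504)/(-500760 - 1644) = (-288519*(-1/31181) + 373504)/(-502404) = (288519/31181 + 373504)*(-1/502404) = (11646516743/31181)*(-1/502404) = -11646516743/15665459124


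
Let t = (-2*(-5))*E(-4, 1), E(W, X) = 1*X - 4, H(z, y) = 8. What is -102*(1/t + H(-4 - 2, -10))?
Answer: -4063/5 ≈ -812.60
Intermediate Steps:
E(W, X) = -4 + X (E(W, X) = X - 4 = -4 + X)
t = -30 (t = (-2*(-5))*(-4 + 1) = 10*(-3) = -30)
-102*(1/t + H(-4 - 2, -10)) = -102*(1/(-30) + 8) = -102*(-1/30 + 8) = -102*239/30 = -4063/5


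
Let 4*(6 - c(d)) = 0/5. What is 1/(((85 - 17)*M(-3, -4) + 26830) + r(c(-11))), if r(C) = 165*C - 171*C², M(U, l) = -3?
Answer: 1/21460 ≈ 4.6598e-5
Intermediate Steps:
c(d) = 6 (c(d) = 6 - 0/5 = 6 - ¼*0 = 6 + 0 = 6)
r(C) = -171*C² + 165*C
1/(((85 - 17)*M(-3, -4) + 26830) + r(c(-11))) = 1/(((85 - 17)*(-3) + 26830) + 3*6*(55 - 57*6)) = 1/((68*(-3) + 26830) + 3*6*(55 - 342)) = 1/((-204 + 26830) + 3*6*(-287)) = 1/(26626 - 5166) = 1/21460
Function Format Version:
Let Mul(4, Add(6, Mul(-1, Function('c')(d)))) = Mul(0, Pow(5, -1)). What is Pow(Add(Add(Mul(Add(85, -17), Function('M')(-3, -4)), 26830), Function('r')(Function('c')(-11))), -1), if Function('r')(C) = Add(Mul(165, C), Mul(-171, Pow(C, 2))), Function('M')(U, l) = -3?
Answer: Rational(1, 21460) ≈ 4.6598e-5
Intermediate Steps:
Function('c')(d) = 6 (Function('c')(d) = Add(6, Mul(Rational(-1, 4), Mul(0, Pow(5, -1)))) = Add(6, Mul(Rational(-1, 4), Mul(0, Rational(1, 5)))) = Add(6, Mul(Rational(-1, 4), 0)) = Add(6, 0) = 6)
Function('r')(C) = Add(Mul(-171, Pow(C, 2)), Mul(165, C))
Pow(Add(Add(Mul(Add(85, -17), Function('M')(-3, -4)), 26830), Function('r')(Function('c')(-11))), -1) = Pow(Add(Add(Mul(Add(85, -17), -3), 26830), Mul(3, 6, Add(55, Mul(-57, 6)))), -1) = Pow(Add(Add(Mul(68, -3), 26830), Mul(3, 6, Add(55, -342))), -1) = Pow(Add(Add(-204, 26830), Mul(3, 6, -287)), -1) = Pow(Add(26626, -5166), -1) = Pow(21460, -1) = Rational(1, 21460)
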